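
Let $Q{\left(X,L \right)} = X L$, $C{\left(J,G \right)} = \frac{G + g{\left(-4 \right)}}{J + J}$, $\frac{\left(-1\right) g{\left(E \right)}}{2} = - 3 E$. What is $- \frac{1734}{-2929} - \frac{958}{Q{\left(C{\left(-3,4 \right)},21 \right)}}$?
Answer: $- \frac{1342301}{102515} \approx -13.094$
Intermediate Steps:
$g{\left(E \right)} = 6 E$ ($g{\left(E \right)} = - 2 \left(- 3 E\right) = 6 E$)
$C{\left(J,G \right)} = \frac{-24 + G}{2 J}$ ($C{\left(J,G \right)} = \frac{G + 6 \left(-4\right)}{J + J} = \frac{G - 24}{2 J} = \left(-24 + G\right) \frac{1}{2 J} = \frac{-24 + G}{2 J}$)
$Q{\left(X,L \right)} = L X$
$- \frac{1734}{-2929} - \frac{958}{Q{\left(C{\left(-3,4 \right)},21 \right)}} = - \frac{1734}{-2929} - \frac{958}{21 \frac{-24 + 4}{2 \left(-3\right)}} = \left(-1734\right) \left(- \frac{1}{2929}\right) - \frac{958}{21 \cdot \frac{1}{2} \left(- \frac{1}{3}\right) \left(-20\right)} = \frac{1734}{2929} - \frac{958}{21 \cdot \frac{10}{3}} = \frac{1734}{2929} - \frac{958}{70} = \frac{1734}{2929} - \frac{479}{35} = - \frac{1342301}{102515}$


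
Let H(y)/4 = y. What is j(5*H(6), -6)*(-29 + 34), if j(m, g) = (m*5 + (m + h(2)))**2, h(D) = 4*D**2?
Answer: 2708480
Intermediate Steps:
H(y) = 4*y
j(m, g) = (16 + 6*m)**2 (j(m, g) = (m*5 + (m + 4*2**2))**2 = (5*m + (m + 4*4))**2 = (5*m + (m + 16))**2 = (5*m + (16 + m))**2 = (16 + 6*m)**2)
j(5*H(6), -6)*(-29 + 34) = (4*(8 + 3*(5*(4*6)))**2)*(-29 + 34) = (4*(8 + 3*(5*24))**2)*5 = (4*(8 + 3*120)**2)*5 = (4*(8 + 360)**2)*5 = (4*368**2)*5 = (4*135424)*5 = 541696*5 = 2708480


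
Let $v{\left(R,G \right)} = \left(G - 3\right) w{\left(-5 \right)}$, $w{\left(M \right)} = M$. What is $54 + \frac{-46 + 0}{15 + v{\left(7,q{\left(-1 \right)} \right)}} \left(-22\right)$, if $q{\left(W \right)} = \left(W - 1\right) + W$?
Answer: $\frac{3442}{45} \approx 76.489$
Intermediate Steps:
$q{\left(W \right)} = -1 + 2 W$ ($q{\left(W \right)} = \left(-1 + W\right) + W = -1 + 2 W$)
$v{\left(R,G \right)} = 15 - 5 G$ ($v{\left(R,G \right)} = \left(G - 3\right) \left(-5\right) = \left(-3 + G\right) \left(-5\right) = 15 - 5 G$)
$54 + \frac{-46 + 0}{15 + v{\left(7,q{\left(-1 \right)} \right)}} \left(-22\right) = 54 + \frac{-46 + 0}{15 + \left(15 - 5 \left(-1 + 2 \left(-1\right)\right)\right)} \left(-22\right) = 54 + - \frac{46}{15 + \left(15 - 5 \left(-1 - 2\right)\right)} \left(-22\right) = 54 + - \frac{46}{15 + \left(15 - -15\right)} \left(-22\right) = 54 + - \frac{46}{15 + \left(15 + 15\right)} \left(-22\right) = 54 + - \frac{46}{15 + 30} \left(-22\right) = 54 + - \frac{46}{45} \left(-22\right) = 54 + \left(-46\right) \frac{1}{45} \left(-22\right) = 54 - - \frac{1012}{45} = 54 + \frac{1012}{45} = \frac{3442}{45}$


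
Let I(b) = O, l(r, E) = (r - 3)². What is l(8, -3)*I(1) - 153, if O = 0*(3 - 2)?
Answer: -153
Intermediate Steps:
O = 0 (O = 0*1 = 0)
l(r, E) = (-3 + r)²
I(b) = 0
l(8, -3)*I(1) - 153 = (-3 + 8)²*0 - 153 = 5²*0 - 153 = 25*0 - 153 = 0 - 153 = -153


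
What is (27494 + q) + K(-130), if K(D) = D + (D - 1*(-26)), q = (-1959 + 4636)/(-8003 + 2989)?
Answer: 136678963/5014 ≈ 27259.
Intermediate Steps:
q = -2677/5014 (q = 2677/(-5014) = 2677*(-1/5014) = -2677/5014 ≈ -0.53391)
K(D) = 26 + 2*D (K(D) = D + (D + 26) = D + (26 + D) = 26 + 2*D)
(27494 + q) + K(-130) = (27494 - 2677/5014) + (26 + 2*(-130)) = 137852239/5014 + (26 - 260) = 137852239/5014 - 234 = 136678963/5014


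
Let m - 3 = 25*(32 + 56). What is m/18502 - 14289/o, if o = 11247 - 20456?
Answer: 284662505/170384918 ≈ 1.6707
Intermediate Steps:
o = -9209
m = 2203 (m = 3 + 25*(32 + 56) = 3 + 25*88 = 3 + 2200 = 2203)
m/18502 - 14289/o = 2203/18502 - 14289/(-9209) = 2203*(1/18502) - 14289*(-1/9209) = 2203/18502 + 14289/9209 = 284662505/170384918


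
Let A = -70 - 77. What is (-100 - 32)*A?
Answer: 19404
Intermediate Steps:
A = -147
(-100 - 32)*A = (-100 - 32)*(-147) = -132*(-147) = 19404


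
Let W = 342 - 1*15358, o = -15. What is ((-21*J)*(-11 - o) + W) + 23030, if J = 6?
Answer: 7510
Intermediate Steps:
W = -15016 (W = 342 - 15358 = -15016)
((-21*J)*(-11 - o) + W) + 23030 = ((-21*6)*(-11 - 1*(-15)) - 15016) + 23030 = (-126*(-11 + 15) - 15016) + 23030 = (-126*4 - 15016) + 23030 = (-504 - 15016) + 23030 = -15520 + 23030 = 7510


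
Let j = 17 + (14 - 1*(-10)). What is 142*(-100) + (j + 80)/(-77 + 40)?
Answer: -525521/37 ≈ -14203.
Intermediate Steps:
j = 41 (j = 17 + (14 + 10) = 17 + 24 = 41)
142*(-100) + (j + 80)/(-77 + 40) = 142*(-100) + (41 + 80)/(-77 + 40) = -14200 + 121/(-37) = -14200 + 121*(-1/37) = -14200 - 121/37 = -525521/37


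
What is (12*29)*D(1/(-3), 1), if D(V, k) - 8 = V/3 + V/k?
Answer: 7888/3 ≈ 2629.3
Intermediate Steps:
D(V, k) = 8 + V/3 + V/k (D(V, k) = 8 + (V/3 + V/k) = 8 + V/3 + V/k)
(12*29)*D(1/(-3), 1) = (12*29)*(8 + (1/3)/(-3) + 1/(-3*1)) = 348*(8 + (1/3)*(-1/3) - 1/3*1) = 348*(8 - 1/9 - 1/3) = 348*(68/9) = 7888/3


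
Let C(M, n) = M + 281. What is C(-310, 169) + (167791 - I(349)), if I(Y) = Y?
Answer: 167413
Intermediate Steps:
C(M, n) = 281 + M
C(-310, 169) + (167791 - I(349)) = (281 - 310) + (167791 - 1*349) = -29 + (167791 - 349) = -29 + 167442 = 167413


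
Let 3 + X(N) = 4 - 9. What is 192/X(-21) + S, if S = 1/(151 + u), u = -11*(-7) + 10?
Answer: -5711/238 ≈ -23.996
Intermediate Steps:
u = 87 (u = 77 + 10 = 87)
S = 1/238 (S = 1/(151 + 87) = 1/238 ≈ 0.0042017)
X(N) = -8 (X(N) = -3 + (4 - 9) = -3 - 5 = -8)
192/X(-21) + S = 192/(-8) + 1/238 = 192*(-1/8) + 1/238 = -24 + 1/238 = -5711/238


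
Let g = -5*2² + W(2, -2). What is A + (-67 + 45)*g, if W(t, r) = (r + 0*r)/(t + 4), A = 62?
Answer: 1528/3 ≈ 509.33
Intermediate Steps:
W(t, r) = r/(4 + t) (W(t, r) = (r + 0)/(4 + t) = r/(4 + t))
g = -61/3 (g = -5*2² - 2/(4 + 2) = -5*4 - 2/6 = -20 - 2*⅙ = -20 - ⅓ = -61/3 ≈ -20.333)
A + (-67 + 45)*g = 62 + (-67 + 45)*(-61/3) = 62 - 22*(-61/3) = 62 + 1342/3 = 1528/3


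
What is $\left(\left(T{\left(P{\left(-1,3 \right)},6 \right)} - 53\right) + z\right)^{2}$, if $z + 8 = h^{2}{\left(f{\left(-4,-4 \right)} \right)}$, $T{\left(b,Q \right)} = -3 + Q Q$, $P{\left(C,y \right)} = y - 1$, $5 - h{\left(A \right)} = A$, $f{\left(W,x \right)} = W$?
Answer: $2809$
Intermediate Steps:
$h{\left(A \right)} = 5 - A$
$P{\left(C,y \right)} = -1 + y$ ($P{\left(C,y \right)} = y - 1 = -1 + y$)
$T{\left(b,Q \right)} = -3 + Q^{2}$
$z = 73$ ($z = -8 + \left(5 - -4\right)^{2} = -8 + \left(5 + 4\right)^{2} = -8 + 9^{2} = -8 + 81 = 73$)
$\left(\left(T{\left(P{\left(-1,3 \right)},6 \right)} - 53\right) + z\right)^{2} = \left(\left(\left(-3 + 6^{2}\right) - 53\right) + 73\right)^{2} = \left(\left(\left(-3 + 36\right) - 53\right) + 73\right)^{2} = \left(\left(33 - 53\right) + 73\right)^{2} = \left(-20 + 73\right)^{2} = 53^{2} = 2809$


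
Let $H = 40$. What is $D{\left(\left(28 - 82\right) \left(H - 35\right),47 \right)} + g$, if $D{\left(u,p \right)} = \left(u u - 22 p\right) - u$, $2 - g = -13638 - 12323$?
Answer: $98099$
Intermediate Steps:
$g = 25963$ ($g = 2 - \left(-13638 - 12323\right) = 2 - -25961 = 2 + 25961 = 25963$)
$D{\left(u,p \right)} = u^{2} - u - 22 p$ ($D{\left(u,p \right)} = \left(u^{2} - 22 p\right) - u = u^{2} - u - 22 p$)
$D{\left(\left(28 - 82\right) \left(H - 35\right),47 \right)} + g = \left(\left(\left(28 - 82\right) \left(40 - 35\right)\right)^{2} - \left(28 - 82\right) \left(40 - 35\right) - 1034\right) + 25963 = \left(\left(\left(-54\right) 5\right)^{2} - \left(-54\right) 5 - 1034\right) + 25963 = \left(\left(-270\right)^{2} - -270 - 1034\right) + 25963 = \left(72900 + 270 - 1034\right) + 25963 = 72136 + 25963 = 98099$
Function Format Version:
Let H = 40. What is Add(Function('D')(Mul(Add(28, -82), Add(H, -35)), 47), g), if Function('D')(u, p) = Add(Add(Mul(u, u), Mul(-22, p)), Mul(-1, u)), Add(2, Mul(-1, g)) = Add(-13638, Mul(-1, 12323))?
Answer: 98099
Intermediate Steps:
g = 25963 (g = Add(2, Mul(-1, Add(-13638, Mul(-1, 12323)))) = Add(2, Mul(-1, Add(-13638, -12323))) = Add(2, Mul(-1, -25961)) = Add(2, 25961) = 25963)
Function('D')(u, p) = Add(Pow(u, 2), Mul(-1, u), Mul(-22, p)) (Function('D')(u, p) = Add(Add(Pow(u, 2), Mul(-22, p)), Mul(-1, u)) = Add(Pow(u, 2), Mul(-1, u), Mul(-22, p)))
Add(Function('D')(Mul(Add(28, -82), Add(H, -35)), 47), g) = Add(Add(Pow(Mul(Add(28, -82), Add(40, -35)), 2), Mul(-1, Mul(Add(28, -82), Add(40, -35))), Mul(-22, 47)), 25963) = Add(Add(Pow(Mul(-54, 5), 2), Mul(-1, Mul(-54, 5)), -1034), 25963) = Add(Add(Pow(-270, 2), Mul(-1, -270), -1034), 25963) = Add(Add(72900, 270, -1034), 25963) = Add(72136, 25963) = 98099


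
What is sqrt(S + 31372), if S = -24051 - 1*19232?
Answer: I*sqrt(11911) ≈ 109.14*I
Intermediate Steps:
S = -43283 (S = -24051 - 19232 = -43283)
sqrt(S + 31372) = sqrt(-43283 + 31372) = sqrt(-11911) = I*sqrt(11911)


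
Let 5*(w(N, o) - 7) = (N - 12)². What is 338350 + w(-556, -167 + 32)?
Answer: 2014409/5 ≈ 4.0288e+5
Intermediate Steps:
w(N, o) = 7 + (-12 + N)²/5 (w(N, o) = 7 + (N - 12)²/5 = 7 + (-12 + N)²/5)
338350 + w(-556, -167 + 32) = 338350 + (7 + (-12 - 556)²/5) = 338350 + (7 + (⅕)*(-568)²) = 338350 + (7 + (⅕)*322624) = 338350 + (7 + 322624/5) = 338350 + 322659/5 = 2014409/5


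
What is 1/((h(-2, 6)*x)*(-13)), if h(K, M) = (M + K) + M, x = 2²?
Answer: -1/520 ≈ -0.0019231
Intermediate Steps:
x = 4
h(K, M) = K + 2*M (h(K, M) = (K + M) + M = K + 2*M)
1/((h(-2, 6)*x)*(-13)) = 1/(((-2 + 2*6)*4)*(-13)) = 1/(((-2 + 12)*4)*(-13)) = 1/((10*4)*(-13)) = 1/(40*(-13)) = 1/(-520) = -1/520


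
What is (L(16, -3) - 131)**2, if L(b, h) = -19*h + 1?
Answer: 5329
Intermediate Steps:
L(b, h) = 1 - 19*h
(L(16, -3) - 131)**2 = ((1 - 19*(-3)) - 131)**2 = ((1 + 57) - 131)**2 = (58 - 131)**2 = (-73)**2 = 5329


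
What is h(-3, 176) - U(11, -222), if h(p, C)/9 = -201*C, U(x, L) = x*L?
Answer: -315942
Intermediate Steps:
U(x, L) = L*x
h(p, C) = -1809*C (h(p, C) = 9*(-201*C) = -1809*C)
h(-3, 176) - U(11, -222) = -1809*176 - (-222)*11 = -318384 - 1*(-2442) = -318384 + 2442 = -315942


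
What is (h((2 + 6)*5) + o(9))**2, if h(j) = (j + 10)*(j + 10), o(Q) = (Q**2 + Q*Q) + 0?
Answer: 7086244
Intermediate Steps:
o(Q) = 2*Q**2 (o(Q) = (Q**2 + Q**2) + 0 = 2*Q**2 + 0 = 2*Q**2)
h(j) = (10 + j)**2 (h(j) = (10 + j)*(10 + j) = (10 + j)**2)
(h((2 + 6)*5) + o(9))**2 = ((10 + (2 + 6)*5)**2 + 2*9**2)**2 = ((10 + 8*5)**2 + 2*81)**2 = ((10 + 40)**2 + 162)**2 = (50**2 + 162)**2 = (2500 + 162)**2 = 2662**2 = 7086244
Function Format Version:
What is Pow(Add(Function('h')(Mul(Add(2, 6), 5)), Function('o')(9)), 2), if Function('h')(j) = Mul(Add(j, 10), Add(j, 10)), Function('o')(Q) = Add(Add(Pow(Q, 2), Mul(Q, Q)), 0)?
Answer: 7086244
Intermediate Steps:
Function('o')(Q) = Mul(2, Pow(Q, 2)) (Function('o')(Q) = Add(Add(Pow(Q, 2), Pow(Q, 2)), 0) = Add(Mul(2, Pow(Q, 2)), 0) = Mul(2, Pow(Q, 2)))
Function('h')(j) = Pow(Add(10, j), 2) (Function('h')(j) = Mul(Add(10, j), Add(10, j)) = Pow(Add(10, j), 2))
Pow(Add(Function('h')(Mul(Add(2, 6), 5)), Function('o')(9)), 2) = Pow(Add(Pow(Add(10, Mul(Add(2, 6), 5)), 2), Mul(2, Pow(9, 2))), 2) = Pow(Add(Pow(Add(10, Mul(8, 5)), 2), Mul(2, 81)), 2) = Pow(Add(Pow(Add(10, 40), 2), 162), 2) = Pow(Add(Pow(50, 2), 162), 2) = Pow(Add(2500, 162), 2) = Pow(2662, 2) = 7086244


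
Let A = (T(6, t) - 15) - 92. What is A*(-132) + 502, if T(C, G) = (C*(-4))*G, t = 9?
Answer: 43138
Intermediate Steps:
T(C, G) = -4*C*G (T(C, G) = (-4*C)*G = -4*C*G)
A = -323 (A = (-4*6*9 - 15) - 92 = (-216 - 15) - 92 = -231 - 92 = -323)
A*(-132) + 502 = -323*(-132) + 502 = 42636 + 502 = 43138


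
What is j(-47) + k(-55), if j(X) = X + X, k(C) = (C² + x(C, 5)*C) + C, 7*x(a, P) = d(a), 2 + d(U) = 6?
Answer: 19912/7 ≈ 2844.6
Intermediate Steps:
d(U) = 4 (d(U) = -2 + 6 = 4)
x(a, P) = 4/7 (x(a, P) = (⅐)*4 = 4/7)
k(C) = C² + 11*C/7 (k(C) = (C² + 4*C/7) + C = C² + 11*C/7)
j(X) = 2*X
j(-47) + k(-55) = 2*(-47) + (⅐)*(-55)*(11 + 7*(-55)) = -94 + (⅐)*(-55)*(11 - 385) = -94 + (⅐)*(-55)*(-374) = -94 + 20570/7 = 19912/7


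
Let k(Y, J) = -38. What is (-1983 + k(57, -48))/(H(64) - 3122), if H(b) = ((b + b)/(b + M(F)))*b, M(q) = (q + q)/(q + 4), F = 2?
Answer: 196037/290546 ≈ 0.67472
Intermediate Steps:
M(q) = 2*q/(4 + q) (M(q) = (2*q)/(4 + q) = 2*q/(4 + q))
H(b) = 2*b**2/(2/3 + b) (H(b) = ((b + b)/(b + 2*2/(4 + 2)))*b = ((2*b)/(b + 2*2/6))*b = ((2*b)/(b + 2*2*(1/6)))*b = ((2*b)/(b + 2/3))*b = ((2*b)/(2/3 + b))*b = (2*b/(2/3 + b))*b = 2*b**2/(2/3 + b))
(-1983 + k(57, -48))/(H(64) - 3122) = (-1983 - 38)/(6*64**2/(2 + 3*64) - 3122) = -2021/(6*4096/(2 + 192) - 3122) = -2021/(6*4096/194 - 3122) = -2021/(6*4096*(1/194) - 3122) = -2021/(12288/97 - 3122) = -2021/(-290546/97) = -2021*(-97/290546) = 196037/290546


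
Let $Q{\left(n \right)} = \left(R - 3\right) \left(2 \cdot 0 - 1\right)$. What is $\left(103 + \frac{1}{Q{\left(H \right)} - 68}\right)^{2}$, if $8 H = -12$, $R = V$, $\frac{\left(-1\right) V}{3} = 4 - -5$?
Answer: $\frac{15311569}{1444} \approx 10604.0$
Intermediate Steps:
$V = -27$ ($V = - 3 \left(4 - -5\right) = - 3 \left(4 + 5\right) = \left(-3\right) 9 = -27$)
$R = -27$
$H = - \frac{3}{2}$ ($H = \frac{1}{8} \left(-12\right) = - \frac{3}{2} \approx -1.5$)
$Q{\left(n \right)} = 30$ ($Q{\left(n \right)} = \left(-27 - 3\right) \left(2 \cdot 0 - 1\right) = - 30 \left(0 - 1\right) = \left(-30\right) \left(-1\right) = 30$)
$\left(103 + \frac{1}{Q{\left(H \right)} - 68}\right)^{2} = \left(103 + \frac{1}{30 - 68}\right)^{2} = \left(103 + \frac{1}{-38}\right)^{2} = \left(103 - \frac{1}{38}\right)^{2} = \left(\frac{3913}{38}\right)^{2} = \frac{15311569}{1444}$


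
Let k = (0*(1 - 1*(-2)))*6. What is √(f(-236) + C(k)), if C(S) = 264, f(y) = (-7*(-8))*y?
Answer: 2*I*√3238 ≈ 113.81*I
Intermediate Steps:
f(y) = 56*y
k = 0 (k = (0*(1 + 2))*6 = (0*3)*6 = 0*6 = 0)
√(f(-236) + C(k)) = √(56*(-236) + 264) = √(-13216 + 264) = √(-12952) = 2*I*√3238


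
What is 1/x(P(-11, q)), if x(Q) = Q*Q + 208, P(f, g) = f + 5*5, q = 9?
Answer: 1/404 ≈ 0.0024752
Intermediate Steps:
P(f, g) = 25 + f (P(f, g) = f + 25 = 25 + f)
x(Q) = 208 + Q² (x(Q) = Q² + 208 = 208 + Q²)
1/x(P(-11, q)) = 1/(208 + (25 - 11)²) = 1/(208 + 14²) = 1/(208 + 196) = 1/404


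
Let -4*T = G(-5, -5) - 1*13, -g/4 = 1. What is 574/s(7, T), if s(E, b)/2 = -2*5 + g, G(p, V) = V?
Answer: -41/2 ≈ -20.500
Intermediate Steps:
g = -4 (g = -4*1 = -4)
T = 9/2 (T = -(-5 - 1*13)/4 = -(-5 - 13)/4 = -¼*(-18) = 9/2 ≈ 4.5000)
s(E, b) = -28 (s(E, b) = 2*(-2*5 - 4) = 2*(-10 - 4) = 2*(-14) = -28)
574/s(7, T) = 574/(-28) = 574*(-1/28) = -41/2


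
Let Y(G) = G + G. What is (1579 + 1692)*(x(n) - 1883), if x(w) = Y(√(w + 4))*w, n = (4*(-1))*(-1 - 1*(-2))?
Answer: -6159293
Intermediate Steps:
Y(G) = 2*G
n = -4 (n = -4*(-1 + 2) = -4*1 = -4)
x(w) = 2*w*√(4 + w) (x(w) = (2*√(w + 4))*w = (2*√(4 + w))*w = 2*w*√(4 + w))
(1579 + 1692)*(x(n) - 1883) = (1579 + 1692)*(2*(-4)*√(4 - 4) - 1883) = 3271*(2*(-4)*√0 - 1883) = 3271*(2*(-4)*0 - 1883) = 3271*(0 - 1883) = 3271*(-1883) = -6159293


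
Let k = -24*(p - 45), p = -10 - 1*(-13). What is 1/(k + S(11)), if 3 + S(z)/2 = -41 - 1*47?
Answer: 1/826 ≈ 0.0012107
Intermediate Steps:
p = 3 (p = -10 + 13 = 3)
S(z) = -182 (S(z) = -6 + 2*(-41 - 1*47) = -6 + 2*(-41 - 47) = -6 + 2*(-88) = -6 - 176 = -182)
k = 1008 (k = -24*(3 - 45) = -24*(-42) = 1008)
1/(k + S(11)) = 1/(1008 - 182) = 1/826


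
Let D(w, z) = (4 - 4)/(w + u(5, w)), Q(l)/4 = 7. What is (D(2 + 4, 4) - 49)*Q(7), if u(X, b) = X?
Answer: -1372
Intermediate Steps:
Q(l) = 28 (Q(l) = 4*7 = 28)
D(w, z) = 0 (D(w, z) = (4 - 4)/(w + 5) = 0/(5 + w) = 0)
(D(2 + 4, 4) - 49)*Q(7) = (0 - 49)*28 = -49*28 = -1372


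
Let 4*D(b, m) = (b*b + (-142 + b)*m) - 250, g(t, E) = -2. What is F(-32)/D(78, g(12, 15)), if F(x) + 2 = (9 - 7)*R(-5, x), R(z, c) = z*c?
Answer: 636/2981 ≈ 0.21335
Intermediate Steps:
R(z, c) = c*z
F(x) = -2 - 10*x (F(x) = -2 + (9 - 7)*(x*(-5)) = -2 + 2*(-5*x) = -2 - 10*x)
D(b, m) = -125/2 + b²/4 + m*(-142 + b)/4 (D(b, m) = ((b*b + (-142 + b)*m) - 250)/4 = ((b² + m*(-142 + b)) - 250)/4 = (-250 + b² + m*(-142 + b))/4 = -125/2 + b²/4 + m*(-142 + b)/4)
F(-32)/D(78, g(12, 15)) = (-2 - 10*(-32))/(-125/2 - 71/2*(-2) + (¼)*78² + (¼)*78*(-2)) = (-2 + 320)/(-125/2 + 71 + (¼)*6084 - 39) = 318/(-125/2 + 71 + 1521 - 39) = 318/(2981/2) = 318*(2/2981) = 636/2981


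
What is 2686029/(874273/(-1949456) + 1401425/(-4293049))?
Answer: -607558716675237648/175278735221 ≈ -3.4662e+6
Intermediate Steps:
2686029/(874273/(-1949456) + 1401425/(-4293049)) = 2686029/(874273*(-1/1949456) + 1401425*(-1/4293049)) = 2686029/(-23629/52688 - 1401425/4293049) = 2686029/(-175278735221/226192165712) = 2686029*(-226192165712/175278735221) = -607558716675237648/175278735221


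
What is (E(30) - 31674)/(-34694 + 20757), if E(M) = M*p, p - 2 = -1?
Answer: 31644/13937 ≈ 2.2705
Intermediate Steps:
p = 1 (p = 2 - 1 = 1)
E(M) = M (E(M) = M*1 = M)
(E(30) - 31674)/(-34694 + 20757) = (30 - 31674)/(-34694 + 20757) = -31644/(-13937) = -31644*(-1/13937) = 31644/13937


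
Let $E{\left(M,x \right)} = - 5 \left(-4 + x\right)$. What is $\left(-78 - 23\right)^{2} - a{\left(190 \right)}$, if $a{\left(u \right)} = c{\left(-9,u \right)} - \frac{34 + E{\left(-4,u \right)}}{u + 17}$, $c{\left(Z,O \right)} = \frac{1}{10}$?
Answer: $\frac{21106903}{2070} \approx 10197.0$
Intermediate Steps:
$E{\left(M,x \right)} = 20 - 5 x$
$c{\left(Z,O \right)} = \frac{1}{10}$
$a{\left(u \right)} = \frac{1}{10} - \frac{54 - 5 u}{17 + u}$ ($a{\left(u \right)} = \frac{1}{10} - \frac{34 - \left(-20 + 5 u\right)}{u + 17} = \frac{1}{10} - \frac{54 - 5 u}{17 + u}$)
$\left(-78 - 23\right)^{2} - a{\left(190 \right)} = \left(-78 - 23\right)^{2} - \frac{-523 + 51 \cdot 190}{10 \left(17 + 190\right)} = \left(-101\right)^{2} - \frac{-523 + 9690}{10 \cdot 207} = 10201 - \frac{1}{10} \cdot \frac{1}{207} \cdot 9167 = 10201 - \frac{9167}{2070} = \frac{21106903}{2070}$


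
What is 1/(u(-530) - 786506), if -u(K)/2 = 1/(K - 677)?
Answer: -1207/949312740 ≈ -1.2714e-6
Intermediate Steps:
u(K) = -2/(-677 + K) (u(K) = -2/(K - 677) = -2/(-677 + K))
1/(u(-530) - 786506) = 1/(-2/(-677 - 530) - 786506) = 1/(-2/(-1207) - 786506) = 1/(-2*(-1/1207) - 786506) = 1/(2/1207 - 786506) = 1/(-949312740/1207) = -1207/949312740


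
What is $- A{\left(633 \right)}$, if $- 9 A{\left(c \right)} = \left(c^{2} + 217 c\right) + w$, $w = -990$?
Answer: $\frac{179020}{3} \approx 59673.0$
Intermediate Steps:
$A{\left(c \right)} = 110 - \frac{217 c}{9} - \frac{c^{2}}{9}$ ($A{\left(c \right)} = - \frac{\left(c^{2} + 217 c\right) - 990}{9} = - \frac{-990 + c^{2} + 217 c}{9} = 110 - \frac{217 c}{9} - \frac{c^{2}}{9}$)
$- A{\left(633 \right)} = - (110 - \frac{45787}{3} - \frac{633^{2}}{9}) = - (110 - \frac{45787}{3} - 44521) = \left(-1\right) \left(- \frac{179020}{3}\right) = \frac{179020}{3}$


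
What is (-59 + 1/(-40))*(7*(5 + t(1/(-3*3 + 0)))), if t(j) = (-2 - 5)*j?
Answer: -71617/30 ≈ -2387.2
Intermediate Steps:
t(j) = -7*j
(-59 + 1/(-40))*(7*(5 + t(1/(-3*3 + 0)))) = (-59 + 1/(-40))*(7*(5 - 7/(-3*3 + 0))) = (-59 - 1/40)*(7*(5 - 7/(-9 + 0))) = -16527*(5 - 7/(-9))/40 = -16527*(5 - 7*(-1/9))/40 = -16527*(5 + 7/9)/40 = -16527*52/(40*9) = -2361/40*364/9 = -71617/30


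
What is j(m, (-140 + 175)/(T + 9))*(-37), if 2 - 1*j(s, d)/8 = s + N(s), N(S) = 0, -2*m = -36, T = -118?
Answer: 4736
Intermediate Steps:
m = 18 (m = -½*(-36) = 18)
j(s, d) = 16 - 8*s (j(s, d) = 16 - 8*(s + 0) = 16 - 8*s)
j(m, (-140 + 175)/(T + 9))*(-37) = (16 - 8*18)*(-37) = (16 - 144)*(-37) = -128*(-37) = 4736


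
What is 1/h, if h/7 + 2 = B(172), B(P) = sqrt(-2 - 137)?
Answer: -2/1001 - I*sqrt(139)/1001 ≈ -0.001998 - 0.011778*I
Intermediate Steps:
B(P) = I*sqrt(139) (B(P) = sqrt(-139) = I*sqrt(139))
h = -14 + 7*I*sqrt(139) (h = -14 + 7*(I*sqrt(139)) = -14 + 7*I*sqrt(139) ≈ -14.0 + 82.529*I)
1/h = 1/(-14 + 7*I*sqrt(139))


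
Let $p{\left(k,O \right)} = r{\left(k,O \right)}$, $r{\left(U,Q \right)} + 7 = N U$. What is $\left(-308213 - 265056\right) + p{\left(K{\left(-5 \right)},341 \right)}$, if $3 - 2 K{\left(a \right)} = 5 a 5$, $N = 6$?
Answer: $-572892$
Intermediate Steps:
$r{\left(U,Q \right)} = -7 + 6 U$
$K{\left(a \right)} = \frac{3}{2} - \frac{25 a}{2}$ ($K{\left(a \right)} = \frac{3}{2} - \frac{5 a 5}{2} = \frac{3}{2} - \frac{25 a}{2}$)
$p{\left(k,O \right)} = -7 + 6 k$
$\left(-308213 - 265056\right) + p{\left(K{\left(-5 \right)},341 \right)} = \left(-308213 - 265056\right) - \left(7 - 6 \left(\frac{3}{2} - - \frac{125}{2}\right)\right) = -573269 - \left(7 - 6 \left(\frac{3}{2} + \frac{125}{2}\right)\right) = -573269 + \left(-7 + 6 \cdot 64\right) = -573269 + \left(-7 + 384\right) = -573269 + 377 = -572892$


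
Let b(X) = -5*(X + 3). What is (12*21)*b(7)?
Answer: -12600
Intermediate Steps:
b(X) = -15 - 5*X (b(X) = -5*(3 + X) = -15 - 5*X)
(12*21)*b(7) = (12*21)*(-15 - 5*7) = 252*(-15 - 35) = 252*(-50) = -12600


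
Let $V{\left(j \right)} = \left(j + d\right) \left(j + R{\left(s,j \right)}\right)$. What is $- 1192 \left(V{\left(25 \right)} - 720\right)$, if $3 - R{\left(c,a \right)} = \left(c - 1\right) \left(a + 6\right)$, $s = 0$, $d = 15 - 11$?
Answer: $-1181272$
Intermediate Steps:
$d = 4$
$R{\left(c,a \right)} = 3 - \left(-1 + c\right) \left(6 + a\right)$ ($R{\left(c,a \right)} = 3 - \left(c - 1\right) \left(a + 6\right) = 3 - \left(-1 + c\right) \left(6 + a\right)$)
$V{\left(j \right)} = \left(4 + j\right) \left(9 + 2 j\right)$ ($V{\left(j \right)} = \left(j + 4\right) \left(j + \left(9 + j - 0 - j 0\right)\right) = \left(4 + j\right) \left(j + \left(9 + j + 0 + 0\right)\right) = \left(4 + j\right) \left(j + \left(9 + j\right)\right) = \left(4 + j\right) \left(9 + 2 j\right)$)
$- 1192 \left(V{\left(25 \right)} - 720\right) = - 1192 \left(\left(36 + 2 \cdot 25^{2} + 17 \cdot 25\right) - 720\right) = - 1192 \left(\left(36 + 2 \cdot 625 + 425\right) - 720\right) = - 1192 \left(\left(36 + 1250 + 425\right) - 720\right) = - 1192 \left(1711 - 720\right) = \left(-1192\right) 991 = -1181272$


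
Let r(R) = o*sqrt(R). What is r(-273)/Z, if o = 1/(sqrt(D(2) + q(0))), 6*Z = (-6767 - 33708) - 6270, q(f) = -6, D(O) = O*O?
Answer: -3*sqrt(546)/46745 ≈ -0.0014996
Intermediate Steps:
D(O) = O**2
Z = -46745/6 (Z = ((-6767 - 33708) - 6270)/6 = (-40475 - 6270)/6 = (1/6)*(-46745) = -46745/6 ≈ -7790.8)
o = -I*sqrt(2)/2 (o = 1/(sqrt(2**2 - 6)) = 1/(sqrt(4 - 6)) = 1/(sqrt(-2)) = 1/(I*sqrt(2)) = -I*sqrt(2)/2 ≈ -0.70711*I)
r(R) = -I*sqrt(2)*sqrt(R)/2 (r(R) = (-I*sqrt(2)/2)*sqrt(R) = -I*sqrt(2)*sqrt(R)/2)
r(-273)/Z = (-I*sqrt(2)*sqrt(-273)/2)/(-46745/6) = -I*sqrt(2)*I*sqrt(273)/2*(-6/46745) = (sqrt(546)/2)*(-6/46745) = -3*sqrt(546)/46745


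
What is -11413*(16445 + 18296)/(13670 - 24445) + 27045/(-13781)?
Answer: 5463861763898/148490275 ≈ 36796.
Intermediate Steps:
-11413*(16445 + 18296)/(13670 - 24445) + 27045/(-13781) = -11413/((-10775/34741)) + 27045*(-1/13781) = -11413/((-10775*1/34741)) - 27045/13781 = -11413/(-10775/34741) - 27045/13781 = -11413*(-34741/10775) - 27045/13781 = 396499033/10775 - 27045/13781 = 5463861763898/148490275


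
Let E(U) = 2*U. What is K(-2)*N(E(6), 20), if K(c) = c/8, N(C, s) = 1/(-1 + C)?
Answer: -1/44 ≈ -0.022727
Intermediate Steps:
K(c) = c/8 (K(c) = c*(⅛) = c/8)
K(-2)*N(E(6), 20) = ((⅛)*(-2))/(-1 + 2*6) = -1/(4*(-1 + 12)) = -¼/11 = -¼*1/11 = -1/44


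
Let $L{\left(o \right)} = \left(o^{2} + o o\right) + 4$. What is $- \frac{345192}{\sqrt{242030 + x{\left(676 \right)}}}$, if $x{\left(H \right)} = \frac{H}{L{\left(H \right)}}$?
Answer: $- \frac{345192 \sqrt{12635714250590271}}{55301192839} \approx -701.66$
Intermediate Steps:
$L{\left(o \right)} = 4 + 2 o^{2}$ ($L{\left(o \right)} = \left(o^{2} + o^{2}\right) + 4 = 2 o^{2} + 4 = 4 + 2 o^{2}$)
$x{\left(H \right)} = \frac{H}{4 + 2 H^{2}}$
$- \frac{345192}{\sqrt{242030 + x{\left(676 \right)}}} = - \frac{345192}{\sqrt{242030 + \frac{1}{2} \cdot 676 \frac{1}{2 + 676^{2}}}} = - \frac{345192}{\sqrt{242030 + \frac{1}{2} \cdot 676 \frac{1}{2 + 456976}}} = - \frac{345192}{\sqrt{242030 + \frac{1}{2} \cdot 676 \cdot \frac{1}{456978}}} = - \frac{345192}{\sqrt{242030 + \frac{169}{228489}}} = - \frac{345192}{\sqrt{\frac{55301192839}{228489}}} = - \frac{345192}{\frac{1}{228489} \sqrt{12635714250590271}} = - 345192 \frac{\sqrt{12635714250590271}}{55301192839} = - \frac{345192 \sqrt{12635714250590271}}{55301192839}$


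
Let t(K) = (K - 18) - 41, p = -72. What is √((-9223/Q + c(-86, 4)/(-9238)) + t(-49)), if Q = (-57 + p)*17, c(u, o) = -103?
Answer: I*√42595156674584346/20258934 ≈ 10.187*I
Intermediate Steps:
t(K) = -59 + K (t(K) = (-18 + K) - 41 = -59 + K)
Q = -2193 (Q = (-57 - 72)*17 = -129*17 = -2193)
√((-9223/Q + c(-86, 4)/(-9238)) + t(-49)) = √((-9223/(-2193) - 103/(-9238)) + (-59 - 49)) = √((-9223*(-1/2193) - 103*(-1/9238)) - 108) = √((9223/2193 + 103/9238) - 108) = √(85427953/20258934 - 108) = √(-2102536919/20258934) = I*√42595156674584346/20258934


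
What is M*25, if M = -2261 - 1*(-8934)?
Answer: 166825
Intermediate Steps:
M = 6673 (M = -2261 + 8934 = 6673)
M*25 = 6673*25 = 166825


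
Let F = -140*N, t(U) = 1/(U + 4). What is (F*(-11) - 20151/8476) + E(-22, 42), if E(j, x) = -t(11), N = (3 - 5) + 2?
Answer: -310741/127140 ≈ -2.4441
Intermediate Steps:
t(U) = 1/(4 + U)
N = 0 (N = -2 + 2 = 0)
E(j, x) = -1/15 (E(j, x) = -1/(4 + 11) = -1/15)
F = 0 (F = -140*0 = 0)
(F*(-11) - 20151/8476) + E(-22, 42) = (0*(-11) - 20151/8476) - 1/15 = (0 - 20151*1/8476) - 1/15 = (0 - 20151/8476) - 1/15 = -20151/8476 - 1/15 = -310741/127140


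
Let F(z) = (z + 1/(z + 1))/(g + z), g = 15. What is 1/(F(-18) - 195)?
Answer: -51/9638 ≈ -0.0052916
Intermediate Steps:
F(z) = (z + 1/(1 + z))/(15 + z) (F(z) = (z + 1/(z + 1))/(15 + z) = (z + 1/(1 + z))/(15 + z))
1/(F(-18) - 195) = 1/((1 - 18 + (-18)²)/(15 + (-18)² + 16*(-18)) - 195) = 1/((1 - 18 + 324)/(15 + 324 - 288) - 195) = 1/(307/51 - 195) = 1/(-9638/51) = -51/9638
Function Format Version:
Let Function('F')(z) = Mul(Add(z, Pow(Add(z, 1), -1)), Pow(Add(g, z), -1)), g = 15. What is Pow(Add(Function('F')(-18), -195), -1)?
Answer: Rational(-51, 9638) ≈ -0.0052916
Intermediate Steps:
Function('F')(z) = Mul(Pow(Add(15, z), -1), Add(z, Pow(Add(1, z), -1))) (Function('F')(z) = Mul(Add(z, Pow(Add(z, 1), -1)), Pow(Add(15, z), -1)) = Mul(Add(z, Pow(Add(1, z), -1)), Pow(Add(15, z), -1)) = Mul(Pow(Add(15, z), -1), Add(z, Pow(Add(1, z), -1))))
Pow(Add(Function('F')(-18), -195), -1) = Pow(Add(Mul(Pow(Add(15, Pow(-18, 2), Mul(16, -18)), -1), Add(1, -18, Pow(-18, 2))), -195), -1) = Pow(Add(Mul(Pow(Add(15, 324, -288), -1), Add(1, -18, 324)), -195), -1) = Pow(Add(Mul(Pow(51, -1), 307), -195), -1) = Pow(Add(Mul(Rational(1, 51), 307), -195), -1) = Pow(Add(Rational(307, 51), -195), -1) = Pow(Rational(-9638, 51), -1) = Rational(-51, 9638)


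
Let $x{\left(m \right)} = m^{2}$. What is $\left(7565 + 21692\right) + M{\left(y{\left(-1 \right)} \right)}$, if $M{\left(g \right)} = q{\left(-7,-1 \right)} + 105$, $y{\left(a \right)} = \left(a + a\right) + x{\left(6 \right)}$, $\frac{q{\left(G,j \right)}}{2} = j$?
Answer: $29360$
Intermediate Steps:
$q{\left(G,j \right)} = 2 j$
$y{\left(a \right)} = 36 + 2 a$ ($y{\left(a \right)} = \left(a + a\right) + 6^{2} = 2 a + 36 = 36 + 2 a$)
$M{\left(g \right)} = 103$ ($M{\left(g \right)} = 2 \left(-1\right) + 105 = -2 + 105 = 103$)
$\left(7565 + 21692\right) + M{\left(y{\left(-1 \right)} \right)} = \left(7565 + 21692\right) + 103 = 29257 + 103 = 29360$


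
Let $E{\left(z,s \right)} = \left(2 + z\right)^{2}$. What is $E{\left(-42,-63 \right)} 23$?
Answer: $36800$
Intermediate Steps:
$E{\left(-42,-63 \right)} 23 = \left(2 - 42\right)^{2} \cdot 23 = \left(-40\right)^{2} \cdot 23 = 1600 \cdot 23 = 36800$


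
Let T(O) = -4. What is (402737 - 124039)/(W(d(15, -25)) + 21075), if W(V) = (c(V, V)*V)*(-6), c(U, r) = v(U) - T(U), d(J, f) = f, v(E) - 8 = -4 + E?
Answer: 278698/18525 ≈ 15.044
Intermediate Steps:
v(E) = 4 + E (v(E) = 8 + (-4 + E) = 4 + E)
c(U, r) = 8 + U (c(U, r) = (4 + U) - 1*(-4) = (4 + U) + 4 = 8 + U)
W(V) = -6*V*(8 + V) (W(V) = ((8 + V)*V)*(-6) = (V*(8 + V))*(-6) = -6*V*(8 + V))
(402737 - 124039)/(W(d(15, -25)) + 21075) = (402737 - 124039)/(-6*(-25)*(8 - 25) + 21075) = 278698/(-6*(-25)*(-17) + 21075) = 278698/(-2550 + 21075) = 278698/18525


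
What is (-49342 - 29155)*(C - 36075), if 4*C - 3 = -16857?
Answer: 6325052769/2 ≈ 3.1625e+9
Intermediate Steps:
C = -8427/2 (C = 3/4 + (1/4)*(-16857) = 3/4 - 16857/4 = -8427/2 ≈ -4213.5)
(-49342 - 29155)*(C - 36075) = (-49342 - 29155)*(-8427/2 - 36075) = -78497*(-80577/2) = 6325052769/2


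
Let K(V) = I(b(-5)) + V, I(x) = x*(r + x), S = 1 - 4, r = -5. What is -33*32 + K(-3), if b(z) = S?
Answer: -1035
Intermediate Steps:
S = -3
b(z) = -3
I(x) = x*(-5 + x)
K(V) = 24 + V (K(V) = -3*(-5 - 3) + V = -3*(-8) + V = 24 + V)
-33*32 + K(-3) = -33*32 + (24 - 3) = -1056 + 21 = -1035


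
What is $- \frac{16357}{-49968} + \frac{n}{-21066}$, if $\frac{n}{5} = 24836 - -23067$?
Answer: $- \frac{1937251493}{175437648} \approx -11.042$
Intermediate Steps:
$n = 239515$ ($n = 5 \left(24836 - -23067\right) = 5 \left(24836 + 23067\right) = 5 \cdot 47903 = 239515$)
$- \frac{16357}{-49968} + \frac{n}{-21066} = - \frac{16357}{-49968} + \frac{239515}{-21066} = \left(-16357\right) \left(- \frac{1}{49968}\right) + 239515 \left(- \frac{1}{21066}\right) = \frac{16357}{49968} - \frac{239515}{21066} = - \frac{1937251493}{175437648}$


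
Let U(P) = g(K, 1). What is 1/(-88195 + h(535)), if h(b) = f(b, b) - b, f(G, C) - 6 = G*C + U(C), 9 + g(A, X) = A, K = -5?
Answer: 1/197487 ≈ 5.0636e-6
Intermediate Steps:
g(A, X) = -9 + A
U(P) = -14 (U(P) = -9 - 5 = -14)
f(G, C) = -8 + C*G (f(G, C) = 6 + (G*C - 14) = 6 + (C*G - 14) = 6 + (-14 + C*G) = -8 + C*G)
h(b) = -8 + b² - b (h(b) = (-8 + b*b) - b = (-8 + b²) - b = -8 + b² - b)
1/(-88195 + h(535)) = 1/(-88195 + (-8 + 535² - 1*535)) = 1/(-88195 + (-8 + 286225 - 535)) = 1/(-88195 + 285682) = 1/197487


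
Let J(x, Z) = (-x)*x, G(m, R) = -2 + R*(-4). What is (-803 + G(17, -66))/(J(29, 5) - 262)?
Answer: 541/1103 ≈ 0.49048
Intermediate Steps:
G(m, R) = -2 - 4*R
J(x, Z) = -x**2
(-803 + G(17, -66))/(J(29, 5) - 262) = (-803 + (-2 - 4*(-66)))/(-1*29**2 - 262) = (-803 + (-2 + 264))/(-1*841 - 262) = (-803 + 262)/(-841 - 262) = -541/(-1103) = -541*(-1/1103) = 541/1103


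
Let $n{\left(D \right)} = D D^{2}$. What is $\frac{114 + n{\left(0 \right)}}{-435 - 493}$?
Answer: $- \frac{57}{464} \approx -0.12284$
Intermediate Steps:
$n{\left(D \right)} = D^{3}$
$\frac{114 + n{\left(0 \right)}}{-435 - 493} = \frac{114 + 0^{3}}{-435 - 493} = \frac{114 + 0}{-928} = 114 \left(- \frac{1}{928}\right) = - \frac{57}{464}$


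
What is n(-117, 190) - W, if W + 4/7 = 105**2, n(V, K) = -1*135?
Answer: -78116/7 ≈ -11159.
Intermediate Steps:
n(V, K) = -135
W = 77171/7 (W = -4/7 + 105**2 = -4/7 + 11025 = 77171/7 ≈ 11024.)
n(-117, 190) - W = -135 - 1*77171/7 = -135 - 77171/7 = -78116/7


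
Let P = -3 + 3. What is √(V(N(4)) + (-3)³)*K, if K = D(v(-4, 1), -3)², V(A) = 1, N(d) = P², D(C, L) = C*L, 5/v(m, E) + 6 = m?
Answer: 9*I*√26/4 ≈ 11.473*I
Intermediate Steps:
v(m, E) = 5/(-6 + m)
P = 0
N(d) = 0 (N(d) = 0² = 0)
K = 9/4 (K = ((5/(-6 - 4))*(-3))² = ((5/(-10))*(-3))² = ((5*(-⅒))*(-3))² = (-½*(-3))² = (3/2)² = 9/4 ≈ 2.2500)
√(V(N(4)) + (-3)³)*K = √(1 + (-3)³)*(9/4) = √(1 - 27)*(9/4) = √(-26)*(9/4) = (I*√26)*(9/4) = 9*I*√26/4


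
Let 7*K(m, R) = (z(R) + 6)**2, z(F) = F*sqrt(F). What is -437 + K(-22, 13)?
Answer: -118 + 156*sqrt(13)/7 ≈ -37.648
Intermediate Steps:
z(F) = F**(3/2)
K(m, R) = (6 + R**(3/2))**2/7 (K(m, R) = (R**(3/2) + 6)**2/7 = (6 + R**(3/2))**2/7)
-437 + K(-22, 13) = -437 + (6 + 13**(3/2))**2/7 = -437 + (6 + 13*sqrt(13))**2/7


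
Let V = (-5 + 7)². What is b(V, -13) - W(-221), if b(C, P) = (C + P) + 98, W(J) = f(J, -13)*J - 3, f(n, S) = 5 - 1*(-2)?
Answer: 1639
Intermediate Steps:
f(n, S) = 7 (f(n, S) = 5 + 2 = 7)
V = 4 (V = 2² = 4)
W(J) = -3 + 7*J (W(J) = 7*J - 3 = -3 + 7*J)
b(C, P) = 98 + C + P
b(V, -13) - W(-221) = (98 + 4 - 13) - (-3 + 7*(-221)) = 89 - (-3 - 1547) = 89 - 1*(-1550) = 89 + 1550 = 1639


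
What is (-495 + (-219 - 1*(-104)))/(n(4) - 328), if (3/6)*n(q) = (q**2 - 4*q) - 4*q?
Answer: 61/36 ≈ 1.6944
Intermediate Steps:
n(q) = -16*q + 2*q**2 (n(q) = 2*((q**2 - 4*q) - 4*q) = 2*(q**2 - 8*q) = -16*q + 2*q**2)
(-495 + (-219 - 1*(-104)))/(n(4) - 328) = (-495 + (-219 - 1*(-104)))/(2*4*(-8 + 4) - 328) = (-495 + (-219 + 104))/(2*4*(-4) - 328) = (-495 - 115)/(-32 - 328) = -610/(-360) = -610*(-1/360) = 61/36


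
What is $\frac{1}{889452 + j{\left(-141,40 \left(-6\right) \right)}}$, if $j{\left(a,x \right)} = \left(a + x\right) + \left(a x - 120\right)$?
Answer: $\frac{1}{922791} \approx 1.0837 \cdot 10^{-6}$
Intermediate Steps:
$j{\left(a,x \right)} = -120 + a + x + a x$ ($j{\left(a,x \right)} = \left(a + x\right) + \left(-120 + a x\right) = -120 + a + x + a x$)
$\frac{1}{889452 + j{\left(-141,40 \left(-6\right) \right)}} = \frac{1}{889452 - \left(501 + 141 \cdot 40 \left(-6\right)\right)} = \frac{1}{889452 - -33339} = \frac{1}{889452 + 33339} = \frac{1}{922791}$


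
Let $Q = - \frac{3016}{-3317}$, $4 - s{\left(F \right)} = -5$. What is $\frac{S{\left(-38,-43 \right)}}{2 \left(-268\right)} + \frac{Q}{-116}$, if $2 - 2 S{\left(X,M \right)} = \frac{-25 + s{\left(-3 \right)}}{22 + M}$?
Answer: $- \frac{335777}{37336152} \approx -0.0089933$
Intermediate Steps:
$s{\left(F \right)} = 9$ ($s{\left(F \right)} = 4 - -5 = 4 + 5 = 9$)
$Q = \frac{3016}{3317}$ ($Q = \left(-3016\right) \left(- \frac{1}{3317}\right) = \frac{3016}{3317} \approx 0.90926$)
$S{\left(X,M \right)} = 1 + \frac{8}{22 + M}$ ($S{\left(X,M \right)} = 1 - \frac{\left(-25 + 9\right) \frac{1}{22 + M}}{2} = 1 - \frac{\left(-16\right) \frac{1}{22 + M}}{2} = 1 + \frac{8}{22 + M}$)
$\frac{S{\left(-38,-43 \right)}}{2 \left(-268\right)} + \frac{Q}{-116} = \frac{\frac{1}{22 - 43} \left(30 - 43\right)}{2 \left(-268\right)} + \frac{3016}{3317 \left(-116\right)} = \frac{\frac{1}{-21} \left(-13\right)}{-536} + \frac{3016}{3317} \left(- \frac{1}{116}\right) = \left(- \frac{1}{21}\right) \left(-13\right) \left(- \frac{1}{536}\right) - \frac{26}{3317} = \frac{13}{21} \left(- \frac{1}{536}\right) - \frac{26}{3317} = - \frac{13}{11256} - \frac{26}{3317} = - \frac{335777}{37336152}$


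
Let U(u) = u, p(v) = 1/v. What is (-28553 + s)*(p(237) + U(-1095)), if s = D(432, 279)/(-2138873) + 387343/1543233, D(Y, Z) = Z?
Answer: 24458241060808824239930/782284716948933 ≈ 3.1265e+7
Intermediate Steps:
s = 828046922432/3300779396409 (s = 279/(-2138873) + 387343/1543233 = 279*(-1/2138873) + 387343*(1/1543233) = -279/2138873 + 387343/1543233 = 828046922432/3300779396409 ≈ 0.25086)
(-28553 + s)*(p(237) + U(-1095)) = (-28553 + 828046922432/3300779396409)*(1/237 - 1095) = -94246326058743745*(1/237 - 1095)/3300779396409 = -94246326058743745/3300779396409*(-259514/237) = 24458241060808824239930/782284716948933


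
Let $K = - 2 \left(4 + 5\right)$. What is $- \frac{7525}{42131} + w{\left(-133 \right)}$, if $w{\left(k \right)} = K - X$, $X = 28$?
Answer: $- \frac{1945551}{42131} \approx -46.179$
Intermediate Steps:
$K = -18$ ($K = \left(-2\right) 9 = -18$)
$w{\left(k \right)} = -46$ ($w{\left(k \right)} = -18 - 28 = -46$)
$- \frac{7525}{42131} + w{\left(-133 \right)} = - \frac{7525}{42131} - 46 = - \frac{1945551}{42131}$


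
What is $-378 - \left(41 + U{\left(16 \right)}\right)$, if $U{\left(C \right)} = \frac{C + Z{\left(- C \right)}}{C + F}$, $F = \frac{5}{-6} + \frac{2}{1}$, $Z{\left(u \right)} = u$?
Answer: $-419$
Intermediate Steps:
$F = \frac{7}{6}$ ($F = 5 \left(- \frac{1}{6}\right) + 2 \cdot 1 = - \frac{5}{6} + 2 = \frac{7}{6} \approx 1.1667$)
$U{\left(C \right)} = 0$ ($U{\left(C \right)} = \frac{C - C}{C + \frac{7}{6}} = \frac{0}{\frac{7}{6} + C} = 0$)
$-378 - \left(41 + U{\left(16 \right)}\right) = -378 - \left(41 + 0\right) = -378 - 41 = -419$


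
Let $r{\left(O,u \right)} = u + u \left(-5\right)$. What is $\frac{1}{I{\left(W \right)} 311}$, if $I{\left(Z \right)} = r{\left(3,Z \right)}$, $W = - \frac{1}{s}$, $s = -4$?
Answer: $- \frac{1}{311} \approx -0.0032154$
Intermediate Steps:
$W = \frac{1}{4}$ ($W = - \frac{1}{-4} = \left(-1\right) \left(- \frac{1}{4}\right) = \frac{1}{4} \approx 0.25$)
$r{\left(O,u \right)} = - 4 u$ ($r{\left(O,u \right)} = u - 5 u = - 4 u$)
$I{\left(Z \right)} = - 4 Z$
$\frac{1}{I{\left(W \right)} 311} = \frac{1}{\left(-4\right) \frac{1}{4} \cdot 311} = \frac{1}{\left(-1\right) 311} = \frac{1}{-311} = - \frac{1}{311}$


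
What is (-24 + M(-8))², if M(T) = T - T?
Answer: 576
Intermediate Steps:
M(T) = 0
(-24 + M(-8))² = (-24 + 0)² = (-24)² = 576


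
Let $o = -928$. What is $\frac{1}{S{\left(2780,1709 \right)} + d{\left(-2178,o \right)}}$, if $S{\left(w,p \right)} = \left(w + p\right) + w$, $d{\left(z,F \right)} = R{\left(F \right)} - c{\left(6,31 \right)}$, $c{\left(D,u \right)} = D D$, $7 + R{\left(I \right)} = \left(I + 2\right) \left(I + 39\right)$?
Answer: $\frac{1}{830440} \approx 1.2042 \cdot 10^{-6}$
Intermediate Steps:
$R{\left(I \right)} = -7 + \left(2 + I\right) \left(39 + I\right)$ ($R{\left(I \right)} = -7 + \left(I + 2\right) \left(I + 39\right) = -7 + \left(2 + I\right) \left(39 + I\right)$)
$c{\left(D,u \right)} = D^{2}$
$d{\left(z,F \right)} = 35 + F^{2} + 41 F$ ($d{\left(z,F \right)} = \left(71 + F^{2} + 41 F\right) - 6^{2} = \left(71 + F^{2} + 41 F\right) - 36 = 35 + F^{2} + 41 F$)
$S{\left(w,p \right)} = p + 2 w$ ($S{\left(w,p \right)} = \left(p + w\right) + w = p + 2 w$)
$\frac{1}{S{\left(2780,1709 \right)} + d{\left(-2178,o \right)}} = \frac{1}{\left(1709 + 2 \cdot 2780\right) + \left(35 + \left(-928\right)^{2} + 41 \left(-928\right)\right)} = \frac{1}{\left(1709 + 5560\right) + \left(35 + 861184 - 38048\right)} = \frac{1}{7269 + 823171} = \frac{1}{830440}$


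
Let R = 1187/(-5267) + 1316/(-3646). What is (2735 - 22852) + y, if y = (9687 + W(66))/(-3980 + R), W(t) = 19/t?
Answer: -50752415705966275/2522556878622 ≈ -20119.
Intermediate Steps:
R = -5629587/9601741 (R = 1187*(-1/5267) + 1316*(-1/3646) = -1187/5267 - 658/1823 = -5629587/9601741 ≈ -0.58631)
y = -6138978727501/2522556878622 (y = (9687 + 19/66)/(-3980 - 5629587/9601741) = (9687 + 19*(1/66))/(-38220558767/9601741) = (9687 + 19/66)*(-9601741/38220558767) = (639361/66)*(-9601741/38220558767) = -6138978727501/2522556878622 ≈ -2.4336)
(2735 - 22852) + y = (2735 - 22852) - 6138978727501/2522556878622 = -20117 - 6138978727501/2522556878622 = -50752415705966275/2522556878622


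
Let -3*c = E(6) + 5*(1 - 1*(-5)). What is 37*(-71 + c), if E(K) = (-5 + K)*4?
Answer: -9139/3 ≈ -3046.3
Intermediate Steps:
E(K) = -20 + 4*K
c = -34/3 (c = -((-20 + 4*6) + 5*(1 - 1*(-5)))/3 = -((-20 + 24) + 5*(1 + 5))/3 = -(4 + 5*6)/3 = -(4 + 30)/3 = -⅓*34 = -34/3 ≈ -11.333)
37*(-71 + c) = 37*(-71 - 34/3) = 37*(-247/3) = -9139/3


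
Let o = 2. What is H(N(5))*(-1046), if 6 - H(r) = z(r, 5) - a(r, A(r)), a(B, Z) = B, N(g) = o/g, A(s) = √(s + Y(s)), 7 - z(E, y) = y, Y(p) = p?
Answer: -23012/5 ≈ -4602.4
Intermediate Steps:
z(E, y) = 7 - y
A(s) = √2*√s (A(s) = √(s + s) = √(2*s) = √2*√s)
N(g) = 2/g
H(r) = 4 + r (H(r) = 6 - ((7 - 1*5) - r) = 6 - ((7 - 5) - r) = 6 - (2 - r) = 6 + (-2 + r) = 4 + r)
H(N(5))*(-1046) = (4 + 2/5)*(-1046) = (4 + 2*(⅕))*(-1046) = (4 + ⅖)*(-1046) = (22/5)*(-1046) = -23012/5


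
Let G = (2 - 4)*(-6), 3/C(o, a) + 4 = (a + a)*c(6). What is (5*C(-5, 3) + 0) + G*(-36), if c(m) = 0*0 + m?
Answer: -13809/32 ≈ -431.53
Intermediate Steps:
c(m) = m (c(m) = 0 + m = m)
C(o, a) = 3/(-4 + 12*a) (C(o, a) = 3/(-4 + (a + a)*6) = 3/(-4 + (2*a)*6) = 3/(-4 + 12*a))
G = 12 (G = -2*(-6) = 12)
(5*C(-5, 3) + 0) + G*(-36) = (5*(3/(4*(-1 + 3*3))) + 0) + 12*(-36) = (5*(3/(4*(-1 + 9))) + 0) - 432 = (5*((¾)/8) + 0) - 432 = (5*((¾)*(⅛)) + 0) - 432 = (5*(3/32) + 0) - 432 = (15/32 + 0) - 432 = 15/32 - 432 = -13809/32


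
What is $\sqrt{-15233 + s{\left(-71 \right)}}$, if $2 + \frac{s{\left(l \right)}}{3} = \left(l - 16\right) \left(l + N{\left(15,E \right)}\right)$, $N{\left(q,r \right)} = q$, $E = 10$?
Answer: $i \sqrt{623} \approx 24.96 i$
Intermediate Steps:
$s{\left(l \right)} = -6 + 3 \left(-16 + l\right) \left(15 + l\right)$ ($s{\left(l \right)} = -6 + 3 \left(l - 16\right) \left(l + 15\right) = -6 + 3 \left(-16 + l\right) \left(15 + l\right)$)
$\sqrt{-15233 + s{\left(-71 \right)}} = \sqrt{-15233 - \left(513 - 15123\right)} = \sqrt{-15233 + \left(-726 + 213 + 3 \cdot 5041\right)} = \sqrt{-15233 + \left(-726 + 213 + 15123\right)} = \sqrt{-15233 + 14610} = \sqrt{-623} = i \sqrt{623}$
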